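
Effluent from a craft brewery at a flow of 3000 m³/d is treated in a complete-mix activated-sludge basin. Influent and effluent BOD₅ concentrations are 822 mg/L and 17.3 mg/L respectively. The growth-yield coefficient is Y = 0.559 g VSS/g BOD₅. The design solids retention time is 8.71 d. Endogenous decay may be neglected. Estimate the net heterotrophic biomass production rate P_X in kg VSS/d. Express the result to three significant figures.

P_X ≈ 1350 kg VSS/d

No decay correction is needed, so Y_obs = Y = 0.559.
Q·(S₀ − S) = 3000 × (822 − 17.3) × 10⁻³ = 2414 kg/d removed.
Net biomass production P_X = Y_obs × Q·(S₀ − S) = 0.5590 × 2414 = 1349 kg VSS/d.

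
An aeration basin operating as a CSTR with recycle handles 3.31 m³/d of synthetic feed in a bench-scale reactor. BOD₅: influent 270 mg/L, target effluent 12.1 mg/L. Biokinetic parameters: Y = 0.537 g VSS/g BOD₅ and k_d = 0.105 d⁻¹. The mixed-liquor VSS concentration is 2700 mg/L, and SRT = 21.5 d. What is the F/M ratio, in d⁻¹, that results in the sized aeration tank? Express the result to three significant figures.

Steady-state biomass mass balance: V·X·(1 + k_d·θ_c) = Y·Q·(S₀ − S)·θ_c, so V = 0.537 × 3.31 × (270 − 12.1) × 21.5 / [2700 × (1 + 0.105 × 21.5)] = 9.86×10^3 / 8795 = 1.121 m³.
F/M = Q·S₀ / (V·X) = 3.31 × 270 / (1.121 × 2700) = 0.2954 g BOD₅·(g VSS·d)⁻¹.

F/M ≈ 0.295 d⁻¹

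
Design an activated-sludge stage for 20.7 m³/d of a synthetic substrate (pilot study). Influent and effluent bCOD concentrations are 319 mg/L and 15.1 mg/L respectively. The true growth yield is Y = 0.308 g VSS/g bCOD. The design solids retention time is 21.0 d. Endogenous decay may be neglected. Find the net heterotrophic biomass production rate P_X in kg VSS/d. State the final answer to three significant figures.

P_X ≈ 1.94 kg VSS/d

Since k_d ≈ 0, Y_obs = Y = 0.308 g VSS/g bCOD.
Substrate removed = Q·(S₀ − S) = 20.7 m³/d × (319 − 15.1) g/m³ = 6.29×10^3 g/d = 6.291 kg/d.
Net biomass production P_X = Y_obs × Q·(S₀ − S) = 0.3080 × 6.291 = 1.938 kg VSS/d.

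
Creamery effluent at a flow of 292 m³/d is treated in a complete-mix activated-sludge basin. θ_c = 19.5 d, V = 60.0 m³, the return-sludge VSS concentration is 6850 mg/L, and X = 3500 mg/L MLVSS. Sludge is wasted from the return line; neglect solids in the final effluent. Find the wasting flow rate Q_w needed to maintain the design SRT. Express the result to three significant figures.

Q_w = (V·X)/(θ_c X_r) = 60.00 × 3500 / (19.5 × 6850) = 1.572 m³/d.

Q_w ≈ 1.57 m³/d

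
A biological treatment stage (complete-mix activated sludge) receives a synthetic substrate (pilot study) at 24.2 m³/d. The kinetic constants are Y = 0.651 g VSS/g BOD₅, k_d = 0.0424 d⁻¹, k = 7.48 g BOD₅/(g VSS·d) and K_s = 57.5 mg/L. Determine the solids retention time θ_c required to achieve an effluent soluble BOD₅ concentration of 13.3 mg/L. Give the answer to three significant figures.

At the target effluent, Y k S/(K_s+S) = 0.651×7.48×13.3/70.80 = 0.9147 d⁻¹.
Then 1/θ_c = μ − k_d = 0.9147 − 0.0424 = 0.8723 d⁻¹, giving θ_c = 1.146 d.

θ_c ≈ 1.15 d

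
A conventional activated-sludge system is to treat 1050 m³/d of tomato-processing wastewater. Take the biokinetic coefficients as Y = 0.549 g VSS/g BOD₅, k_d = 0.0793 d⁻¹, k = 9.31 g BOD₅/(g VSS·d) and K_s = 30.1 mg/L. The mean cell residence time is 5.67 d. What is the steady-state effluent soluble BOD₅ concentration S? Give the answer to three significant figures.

From the Monod/SRT balance for a CMAS, S = K_s·(1+k_d θ_c)/[θ_c·(Y k − k_d) − 1] = 30.1 × (1 + 0.0793 × 5.67) / [5.67 × (0.549 × 9.31 − 0.0793) − 1] = 43.63 / 27.53 = 1.585 mg/L.

S ≈ 1.58 mg/L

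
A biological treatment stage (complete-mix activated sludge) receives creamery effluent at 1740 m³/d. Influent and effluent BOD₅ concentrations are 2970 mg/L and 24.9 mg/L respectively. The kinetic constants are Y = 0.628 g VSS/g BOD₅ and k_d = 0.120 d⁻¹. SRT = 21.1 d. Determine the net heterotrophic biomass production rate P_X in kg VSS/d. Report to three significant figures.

P_X ≈ 911 kg VSS/d

The observed yield is Y_obs = Y/(1 + k_d·θ_c) = 0.628 / (1 + 0.120 × 21.1) = 0.628 / 3.532 = 0.1778 g VSS per g BOD₅ removed.
Mass of BOD₅ removed per day: Q(S₀ − S) = 1740 × 2945 g/m³ = 5124 kg/d.
P_X = Y_obs · Q(S₀ − S) = 0.1778 × 5124 = 911.1 kg VSS/d.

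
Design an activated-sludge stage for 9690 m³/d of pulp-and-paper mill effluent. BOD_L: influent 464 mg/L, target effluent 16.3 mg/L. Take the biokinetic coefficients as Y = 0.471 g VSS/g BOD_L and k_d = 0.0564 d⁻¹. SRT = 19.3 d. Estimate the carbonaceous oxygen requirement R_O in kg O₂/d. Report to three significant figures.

Observed yield with endogenous decay: Y_obs = Y / (1 + k_d·θ_c) = 0.471 / (1 + 0.0564 × 19.3) = 0.471 / 2.089 = 0.2255 g VSS/g BOD_L.
Substrate removed = Q·(S₀ − S) = 9690 m³/d × (464 − 16.3) g/m³ = 4.34×10^6 g/d = 4338 kg/d.
P_X = Y_obs·Q·(S₀ − S) = 0.2255 × 4338 = 978.3 kg VSS/d.
Carbonaceous O₂ demand = substrate oxidised − cell-mass equivalent = 4338 − 1.42 × 978.3 = 2949 kg O₂/d.

R_O ≈ 2950 kg O₂/d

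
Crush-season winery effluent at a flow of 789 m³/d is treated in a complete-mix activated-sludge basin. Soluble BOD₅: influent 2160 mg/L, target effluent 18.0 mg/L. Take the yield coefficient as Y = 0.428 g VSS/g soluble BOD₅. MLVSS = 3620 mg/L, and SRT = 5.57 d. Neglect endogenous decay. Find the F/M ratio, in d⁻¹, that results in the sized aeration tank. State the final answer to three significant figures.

With k_d = 0 the design equation reduces to V = Y Q (S₀−S) θ_c / X = 0.428 × 789 × (2160 − 18.0) × 5.57 / 3620 = 1113 m³.
Food-to-microorganism ratio F/M = Q S₀ / (V X) = 789 × 2160 / (1113 × 3620) = 0.4230 d⁻¹.

F/M ≈ 0.423 d⁻¹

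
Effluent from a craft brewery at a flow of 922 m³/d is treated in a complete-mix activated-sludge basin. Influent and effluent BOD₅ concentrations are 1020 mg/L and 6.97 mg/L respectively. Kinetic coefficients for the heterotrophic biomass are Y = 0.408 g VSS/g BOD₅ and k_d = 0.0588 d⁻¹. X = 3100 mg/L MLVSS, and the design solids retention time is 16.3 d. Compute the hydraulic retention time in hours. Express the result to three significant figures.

τ ≈ 26.6 h

From the SRT design equation V = Y Q (S₀−S) θ_c / [X (1 + k_d θ_c)] = 0.408 × 922 × (1020 − 6.97) × 16.3 / [3100 × (1 + 0.0588 × 16.3)] = 6.21×10^6 / 6071 = 1023 m³.
Hydraulic retention time τ = V/Q = 1023 / 922 = 1.110 d = 26.63 h.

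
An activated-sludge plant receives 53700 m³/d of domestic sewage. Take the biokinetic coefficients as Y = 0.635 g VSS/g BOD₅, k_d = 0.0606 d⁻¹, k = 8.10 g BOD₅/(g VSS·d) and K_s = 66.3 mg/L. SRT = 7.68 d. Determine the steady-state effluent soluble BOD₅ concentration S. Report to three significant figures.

S ≈ 2.55 mg/L

From the Monod/SRT balance for a CMAS, S = K_s·(1+k_d θ_c)/[θ_c·(Y k − k_d) − 1] = 66.3 × (1 + 0.0606 × 7.68) / [7.68 × (0.635 × 8.10 − 0.0606) − 1] = 97.16 / 38.04 = 2.554 mg/L.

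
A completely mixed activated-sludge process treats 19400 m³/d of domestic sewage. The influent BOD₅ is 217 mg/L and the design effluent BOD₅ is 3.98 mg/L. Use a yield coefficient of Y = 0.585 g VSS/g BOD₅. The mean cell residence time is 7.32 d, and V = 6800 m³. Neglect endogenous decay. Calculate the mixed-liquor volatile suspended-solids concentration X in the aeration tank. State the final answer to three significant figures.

X = Y·Q·ΔS·θ_c / V = 0.585 × 19400 × (217 − 3.98) × 7.32 / 6800 = 2602 mg/L.

X ≈ 2600 mg/L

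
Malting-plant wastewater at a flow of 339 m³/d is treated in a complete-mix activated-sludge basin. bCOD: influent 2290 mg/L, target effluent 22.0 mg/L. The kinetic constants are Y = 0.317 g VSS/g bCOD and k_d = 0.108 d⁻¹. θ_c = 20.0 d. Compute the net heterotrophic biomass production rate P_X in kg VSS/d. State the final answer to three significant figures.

P_X ≈ 77.1 kg VSS/d

The observed yield is Y_obs = Y/(1 + k_d·θ_c) = 0.317 / (1 + 0.108 × 20.0) = 0.317 / 3.160 = 0.1003 g VSS per g bCOD removed.
Mass of bCOD removed per day: Q(S₀ − S) = 339 × 2268 g/m³ = 768.9 kg/d.
Biomass produced: P_X = Y_obs·Q·ΔS = 0.1003 × 768.9 ≈ 77.13 kg VSS/d.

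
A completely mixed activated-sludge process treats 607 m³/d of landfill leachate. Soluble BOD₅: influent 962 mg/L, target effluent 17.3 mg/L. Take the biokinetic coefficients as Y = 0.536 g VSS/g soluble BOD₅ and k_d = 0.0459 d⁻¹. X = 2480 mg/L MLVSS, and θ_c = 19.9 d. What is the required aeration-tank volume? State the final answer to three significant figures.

V ≈ 1290 m³

Rearranging the biomass balance for a CMAS with decay, V = Y·Q·ΔS·θ_c / [X·(1+k_d θ_c)] = 0.536 × 607 × (962 − 17.3) × 19.9 / [2480 × (1 + 0.0459 × 19.9)] = 6.12×10^6 / 4745 = 1289 m³.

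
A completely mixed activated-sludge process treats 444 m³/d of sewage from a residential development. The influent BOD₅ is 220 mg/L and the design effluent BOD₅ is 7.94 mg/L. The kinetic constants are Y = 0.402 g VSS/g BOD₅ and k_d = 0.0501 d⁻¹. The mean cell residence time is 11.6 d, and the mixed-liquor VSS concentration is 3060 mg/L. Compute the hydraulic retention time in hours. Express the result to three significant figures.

τ ≈ 4.91 h

Rearranging the biomass balance for a CMAS with decay, V = Y·Q·ΔS·θ_c / [X·(1+k_d θ_c)] = 0.402 × 444 × (220 − 7.94) × 11.6 / [3060 × (1 + 0.0501 × 11.6)] = 4.39×10^5 / 4838 = 90.75 m³.
Hydraulic retention time τ = V/Q = 90.75 / 444 = 0.2044 d = 4.905 h.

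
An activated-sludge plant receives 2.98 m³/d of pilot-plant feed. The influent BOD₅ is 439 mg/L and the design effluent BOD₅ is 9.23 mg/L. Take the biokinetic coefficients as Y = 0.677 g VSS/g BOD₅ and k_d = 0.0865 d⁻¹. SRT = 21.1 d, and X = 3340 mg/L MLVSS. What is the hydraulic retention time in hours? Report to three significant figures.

From the SRT design equation V = Y Q (S₀−S) θ_c / [X (1 + k_d θ_c)] = 0.677 × 2.98 × (439 − 9.23) × 21.1 / [3340 × (1 + 0.0865 × 21.1)] = 1.83×10^4 / 9436 = 1.939 m³.
HRT = V/Q = 1.939 m³ / 2.98 m³·d⁻¹ = 0.6506 d × 24 = 15.61 h.

τ ≈ 15.6 h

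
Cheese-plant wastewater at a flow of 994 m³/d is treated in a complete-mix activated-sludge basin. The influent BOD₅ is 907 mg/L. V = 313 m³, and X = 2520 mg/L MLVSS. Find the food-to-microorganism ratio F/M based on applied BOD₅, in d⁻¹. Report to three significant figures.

F/M = Q·S₀ / (V·X) = 994 × 907 / (313.0 × 2520) = 1.143 g BOD₅·(g VSS·d)⁻¹.

F/M ≈ 1.14 d⁻¹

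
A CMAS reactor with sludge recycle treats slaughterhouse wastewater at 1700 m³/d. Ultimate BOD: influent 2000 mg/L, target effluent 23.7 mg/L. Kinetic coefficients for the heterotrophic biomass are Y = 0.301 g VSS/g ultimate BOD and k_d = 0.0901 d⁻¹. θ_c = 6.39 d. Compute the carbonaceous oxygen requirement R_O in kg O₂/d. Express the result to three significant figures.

R_O ≈ 2450 kg O₂/d

Observed yield with endogenous decay: Y_obs = Y / (1 + k_d·θ_c) = 0.301 / (1 + 0.0901 × 6.39) = 0.301 / 1.576 = 0.1910 g VSS/g ultimate BOD.
ΔS = 2000 − 23.7 = 1976 mg/L, so the substrate removal rate is 1700 × 1976/1000 = 3360 kg ultimate BOD/d.
Net sludge production P_X = 0.1910 × 3360 = 641.8 kg VSS/d.
Carbonaceous O₂ demand = substrate oxidised − cell-mass equivalent = 3360 − 1.42 × 641.8 = 2448 kg O₂/d.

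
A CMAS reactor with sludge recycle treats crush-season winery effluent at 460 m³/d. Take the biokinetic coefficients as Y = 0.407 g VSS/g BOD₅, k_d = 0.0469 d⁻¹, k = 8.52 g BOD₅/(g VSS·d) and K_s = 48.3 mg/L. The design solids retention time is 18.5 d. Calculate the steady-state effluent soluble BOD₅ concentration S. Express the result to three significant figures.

S ≈ 1.45 mg/L

From the Monod/SRT balance for a CMAS, S = K_s·(1+k_d θ_c)/[θ_c·(Y k − k_d) − 1] = 48.3 × (1 + 0.0469 × 18.5) / [18.5 × (0.407 × 8.52 − 0.0469) − 1] = 90.21 / 62.28 = 1.448 mg/L.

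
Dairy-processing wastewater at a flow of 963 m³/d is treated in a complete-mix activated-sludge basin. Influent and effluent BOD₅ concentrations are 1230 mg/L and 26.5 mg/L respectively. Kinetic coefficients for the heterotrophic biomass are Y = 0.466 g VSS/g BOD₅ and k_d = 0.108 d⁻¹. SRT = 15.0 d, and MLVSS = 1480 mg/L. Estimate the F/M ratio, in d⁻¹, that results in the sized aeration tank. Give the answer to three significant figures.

F/M ≈ 0.383 d⁻¹

Rearranging the biomass balance for a CMAS with decay, V = Y·Q·ΔS·θ_c / [X·(1+k_d θ_c)] = 0.466 × 963 × (1230 − 26.5) × 15.0 / [1480 × (1 + 0.108 × 15.0)] = 8.1×10^6 / 3878 = 2089 m³.
F/M = applied load / biomass = Q·S₀/(V·X) = 963 × 1230 / (2089 × 1480) = 0.3831 d⁻¹.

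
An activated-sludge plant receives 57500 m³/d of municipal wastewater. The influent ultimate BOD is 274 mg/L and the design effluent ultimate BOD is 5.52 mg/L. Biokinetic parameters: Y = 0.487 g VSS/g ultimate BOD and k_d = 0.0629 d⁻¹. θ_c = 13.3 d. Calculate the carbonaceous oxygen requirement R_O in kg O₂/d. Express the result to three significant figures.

The observed yield is Y_obs = Y/(1 + k_d·θ_c) = 0.487 / (1 + 0.0629 × 13.3) = 0.487 / 1.837 = 0.2652 g VSS per g ultimate BOD removed.
Mass of ultimate BOD removed per day: Q(S₀ − S) = 57500 × 268.5 g/m³ = 15438 kg/d.
Net sludge production P_X = 0.2652 × 15438 = 4094 kg VSS/d.
Carbonaceous O₂ demand = substrate oxidised − cell-mass equivalent = 15438 − 1.42 × 4094 = 9625 kg O₂/d.

R_O ≈ 9620 kg O₂/d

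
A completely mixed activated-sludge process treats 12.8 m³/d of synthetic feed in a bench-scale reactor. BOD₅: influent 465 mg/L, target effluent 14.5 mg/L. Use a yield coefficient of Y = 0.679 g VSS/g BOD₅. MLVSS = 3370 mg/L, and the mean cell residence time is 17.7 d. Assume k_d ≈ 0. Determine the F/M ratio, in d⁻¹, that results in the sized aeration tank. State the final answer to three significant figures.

F/M ≈ 0.0859 d⁻¹

Biomass mass balance (decay neglected): V·X = Y·Q·(S₀ − S)·θ_c, so V = 0.679 × 12.8 × (465 − 14.5) × 17.7 / 3370 = 20.56 m³.
F/M = applied load / biomass = Q·S₀/(V·X) = 12.8 × 465 / (20.56 × 3370) = 0.08588 d⁻¹.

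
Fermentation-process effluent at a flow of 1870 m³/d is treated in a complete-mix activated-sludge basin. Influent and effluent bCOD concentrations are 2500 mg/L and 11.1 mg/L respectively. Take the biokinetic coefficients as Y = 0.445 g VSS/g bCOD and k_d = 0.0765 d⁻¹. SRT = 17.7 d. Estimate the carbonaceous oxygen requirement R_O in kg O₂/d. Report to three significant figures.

The observed yield is Y_obs = Y/(1 + k_d·θ_c) = 0.445 / (1 + 0.0765 × 17.7) = 0.445 / 2.354 = 0.1890 g VSS per g bCOD removed.
Mass of bCOD removed per day: Q(S₀ − S) = 1870 × 2489 g/m³ = 4654 kg/d.
Biomass synthesised: P_X = Y_obs × 4654 = 879.8 kg VSS/d.
R_O = Q·ΔS − 1.42 P_X = 4654 − 1249 = 3405 kg O₂/d.

R_O ≈ 3400 kg O₂/d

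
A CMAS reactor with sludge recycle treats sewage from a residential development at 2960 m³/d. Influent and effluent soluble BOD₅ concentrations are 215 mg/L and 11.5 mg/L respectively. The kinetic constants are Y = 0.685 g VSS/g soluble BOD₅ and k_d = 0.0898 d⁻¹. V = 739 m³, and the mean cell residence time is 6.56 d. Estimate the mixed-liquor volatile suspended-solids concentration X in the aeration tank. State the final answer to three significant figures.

From V·X·(1 + k_d·θ_c) = Y·Q·(S₀ − S)·θ_c: X = 0.685 × 2960 × (215 − 11.5) × 6.56 / [739 × (1 + 0.0898 × 6.56)] = 2305 mg/L.

X ≈ 2300 mg/L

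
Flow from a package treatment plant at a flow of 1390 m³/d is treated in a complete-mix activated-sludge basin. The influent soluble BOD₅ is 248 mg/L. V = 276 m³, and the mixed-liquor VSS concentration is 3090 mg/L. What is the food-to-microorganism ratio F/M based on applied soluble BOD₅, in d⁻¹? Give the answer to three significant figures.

F/M ≈ 0.404 d⁻¹

F/M = applied load / biomass = Q·S₀/(V·X) = 1390 × 248 / (276.0 × 3090) = 0.4042 d⁻¹.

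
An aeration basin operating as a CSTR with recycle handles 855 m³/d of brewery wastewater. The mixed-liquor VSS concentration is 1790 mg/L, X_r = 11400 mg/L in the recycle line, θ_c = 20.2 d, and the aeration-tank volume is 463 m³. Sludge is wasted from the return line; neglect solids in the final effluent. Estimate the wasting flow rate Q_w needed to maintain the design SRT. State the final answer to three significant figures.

Q_w = (V·X)/(θ_c X_r) = 463.0 × 1790 / (20.2 × 11400) = 3.599 m³/d.

Q_w ≈ 3.60 m³/d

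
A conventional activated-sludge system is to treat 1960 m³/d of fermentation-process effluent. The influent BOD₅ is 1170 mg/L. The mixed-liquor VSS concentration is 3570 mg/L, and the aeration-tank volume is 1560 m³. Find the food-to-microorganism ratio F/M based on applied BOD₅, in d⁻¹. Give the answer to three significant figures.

F/M = applied load / biomass = Q·S₀/(V·X) = 1960 × 1170 / (1560 × 3570) = 0.4118 d⁻¹.

F/M ≈ 0.412 d⁻¹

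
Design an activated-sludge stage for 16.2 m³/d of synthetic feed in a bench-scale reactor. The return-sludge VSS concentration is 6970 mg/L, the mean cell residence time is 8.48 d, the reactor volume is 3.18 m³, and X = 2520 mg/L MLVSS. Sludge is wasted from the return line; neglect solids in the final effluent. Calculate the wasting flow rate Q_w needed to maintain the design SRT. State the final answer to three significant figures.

Q_w = (V·X)/(θ_c X_r) = 3.180 × 2520 / (8.48 × 6970) = 0.1356 m³/d.

Q_w ≈ 0.136 m³/d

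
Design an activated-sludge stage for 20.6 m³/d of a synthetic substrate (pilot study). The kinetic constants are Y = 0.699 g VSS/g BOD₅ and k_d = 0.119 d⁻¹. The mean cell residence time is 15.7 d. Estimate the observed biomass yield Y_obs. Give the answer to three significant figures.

Y_obs ≈ 0.244 g VSS/g BOD₅

The observed yield is Y_obs = Y/(1 + k_d·θ_c) = 0.699 / (1 + 0.119 × 15.7) = 0.699 / 2.868 = 0.2437 g VSS per g BOD₅ removed.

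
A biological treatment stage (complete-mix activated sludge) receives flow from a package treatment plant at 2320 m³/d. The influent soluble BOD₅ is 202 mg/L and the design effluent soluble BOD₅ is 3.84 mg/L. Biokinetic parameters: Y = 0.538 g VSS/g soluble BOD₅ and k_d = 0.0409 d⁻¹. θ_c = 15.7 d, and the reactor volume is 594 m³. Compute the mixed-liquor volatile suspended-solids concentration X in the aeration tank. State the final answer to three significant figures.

From V·X·(1 + k_d·θ_c) = Y·Q·(S₀ − S)·θ_c: X = 0.538 × 2320 × (202 − 3.84) × 15.7 / [594 × (1 + 0.0409 × 15.7)] = 3981 mg/L.

X ≈ 3980 mg/L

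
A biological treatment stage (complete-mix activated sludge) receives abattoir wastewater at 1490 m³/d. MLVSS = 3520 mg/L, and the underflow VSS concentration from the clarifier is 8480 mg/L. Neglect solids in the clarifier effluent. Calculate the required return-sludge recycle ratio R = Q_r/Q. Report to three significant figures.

R = Q_r/Q = X/(X_r − X) = 3520 / (8480 − 3520) = 0.7097.

R ≈ 0.710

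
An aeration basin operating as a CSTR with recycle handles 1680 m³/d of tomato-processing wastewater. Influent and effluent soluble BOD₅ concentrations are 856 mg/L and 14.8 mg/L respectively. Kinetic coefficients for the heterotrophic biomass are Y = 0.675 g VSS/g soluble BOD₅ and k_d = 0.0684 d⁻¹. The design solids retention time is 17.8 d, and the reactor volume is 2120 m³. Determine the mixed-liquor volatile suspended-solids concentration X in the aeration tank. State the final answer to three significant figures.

X ≈ 3610 mg/L

From V·X·(1 + k_d·θ_c) = Y·Q·(S₀ − S)·θ_c: X = 0.675 × 1680 × (856 − 14.8) × 17.8 / [2120 × (1 + 0.0684 × 17.8)] = 3612 mg/L.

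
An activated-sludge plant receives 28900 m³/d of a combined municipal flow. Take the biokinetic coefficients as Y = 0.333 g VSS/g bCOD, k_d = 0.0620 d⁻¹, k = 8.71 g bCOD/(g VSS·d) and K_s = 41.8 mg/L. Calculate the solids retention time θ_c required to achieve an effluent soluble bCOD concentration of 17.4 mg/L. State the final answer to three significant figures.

θ_c ≈ 1.27 d

From 1/θ_c = Y·k·S/(K_s + S) − k_d: Y·k·S/(K_s+S) = 0.333 × 8.71 × 17.4 / (41.8 + 17.4) = 0.8525 d⁻¹.
θ_c = 1/(μ − k_d) = 1/(0.8525 − 0.0620) = 1/0.7905 = 1.265 d.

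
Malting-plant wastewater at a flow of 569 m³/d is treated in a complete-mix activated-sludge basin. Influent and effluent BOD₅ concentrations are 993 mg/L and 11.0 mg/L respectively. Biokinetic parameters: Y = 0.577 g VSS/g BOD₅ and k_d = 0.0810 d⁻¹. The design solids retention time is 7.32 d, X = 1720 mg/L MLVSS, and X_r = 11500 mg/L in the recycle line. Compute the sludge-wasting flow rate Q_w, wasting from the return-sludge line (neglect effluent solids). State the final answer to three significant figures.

Q_w ≈ 17.6 m³/d

Steady-state biomass mass balance: V·X·(1 + k_d·θ_c) = Y·Q·(S₀ − S)·θ_c, so V = 0.577 × 569 × (993 − 11.0) × 7.32 / [1720 × (1 + 0.0810 × 7.32)] = 2.36×10^6 / 2740 = 861.4 m³.
θ_c = V·X/(Q_w·X_r) when wasting from the recycle, so Q_w = V·X/(θ_c·X_r) = 861.4 × 1720 / (7.32 × 11500) = 17.60 m³/d.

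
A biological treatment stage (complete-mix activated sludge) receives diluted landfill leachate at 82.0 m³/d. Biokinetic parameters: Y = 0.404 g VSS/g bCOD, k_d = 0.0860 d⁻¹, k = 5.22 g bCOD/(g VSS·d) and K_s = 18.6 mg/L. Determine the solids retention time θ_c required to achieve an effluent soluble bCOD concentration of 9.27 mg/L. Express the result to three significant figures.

θ_c ≈ 1.62 d

Specific growth rate at S = 9.27 mg/L: μ = YkS/(K_s+S) = 0.404·5.22·9.27/(18.6+9.27) = 0.7014 d⁻¹.
Then 1/θ_c = μ − k_d = 0.7014 − 0.0860 = 0.6154 d⁻¹, giving θ_c = 1.625 d.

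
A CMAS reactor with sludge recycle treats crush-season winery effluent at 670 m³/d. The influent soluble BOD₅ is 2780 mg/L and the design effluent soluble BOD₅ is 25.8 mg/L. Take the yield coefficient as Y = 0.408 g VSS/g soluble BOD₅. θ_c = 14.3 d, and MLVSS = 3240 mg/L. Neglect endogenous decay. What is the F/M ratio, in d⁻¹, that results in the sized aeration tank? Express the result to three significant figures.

V·X = Y·Q·ΔS·θ_c gives V = 0.408 × 670 × (2780 − 25.8) × 14.3 / 3240 = 3323 m³.
F/M = Q·S₀ / (V·X) = 670 × 2780 / (3323 × 3240) = 0.1730 g soluble BOD₅·(g VSS·d)⁻¹.

F/M ≈ 0.173 d⁻¹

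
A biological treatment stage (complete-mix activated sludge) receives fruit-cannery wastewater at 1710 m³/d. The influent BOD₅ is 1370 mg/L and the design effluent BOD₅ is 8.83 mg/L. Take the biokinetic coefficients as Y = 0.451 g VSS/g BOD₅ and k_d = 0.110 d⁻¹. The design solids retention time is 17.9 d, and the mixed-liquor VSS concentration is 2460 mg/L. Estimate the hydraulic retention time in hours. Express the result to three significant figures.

τ ≈ 36.1 h

From the SRT design equation V = Y Q (S₀−S) θ_c / [X (1 + k_d θ_c)] = 0.451 × 1710 × (1370 − 8.83) × 17.9 / [2460 × (1 + 0.110 × 17.9)] = 1.88×10^7 / 7304 = 2573 m³.
τ = V/Q = 2573/1710 = 1.505 d, or 36.11 h.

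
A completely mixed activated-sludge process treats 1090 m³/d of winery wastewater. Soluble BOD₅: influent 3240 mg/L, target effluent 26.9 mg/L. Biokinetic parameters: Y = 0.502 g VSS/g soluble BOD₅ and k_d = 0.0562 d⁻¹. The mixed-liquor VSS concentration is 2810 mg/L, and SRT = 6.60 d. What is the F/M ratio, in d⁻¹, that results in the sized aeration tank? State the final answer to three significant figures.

Steady-state biomass mass balance: V·X·(1 + k_d·θ_c) = Y·Q·(S₀ − S)·θ_c, so V = 0.502 × 1090 × (3240 − 26.9) × 6.60 / [2810 × (1 + 0.0562 × 6.60)] = 1.16×10^7 / 3852 = 3012 m³.
F/M = applied load / biomass = Q·S₀/(V·X) = 1090 × 3240 / (3012 × 2810) = 0.4172 d⁻¹.

F/M ≈ 0.417 d⁻¹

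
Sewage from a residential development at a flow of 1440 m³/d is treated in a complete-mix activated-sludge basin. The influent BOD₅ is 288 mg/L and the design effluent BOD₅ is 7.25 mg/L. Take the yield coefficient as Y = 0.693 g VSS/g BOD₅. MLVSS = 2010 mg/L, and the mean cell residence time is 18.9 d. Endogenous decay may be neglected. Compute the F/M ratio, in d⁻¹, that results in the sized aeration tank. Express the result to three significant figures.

Biomass mass balance (decay neglected): V·X = Y·Q·(S₀ − S)·θ_c, so V = 0.693 × 1440 × (288 − 7.25) × 18.9 / 2010 = 2634 m³.
F/M = applied load / biomass = Q·S₀/(V·X) = 1440 × 288 / (2634 × 2010) = 0.07832 d⁻¹.

F/M ≈ 0.0783 d⁻¹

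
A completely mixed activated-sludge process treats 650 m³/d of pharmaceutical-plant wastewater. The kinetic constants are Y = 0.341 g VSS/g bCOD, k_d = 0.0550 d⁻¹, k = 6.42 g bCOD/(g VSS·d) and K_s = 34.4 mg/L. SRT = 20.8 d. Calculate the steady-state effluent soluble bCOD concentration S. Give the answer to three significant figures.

From the Monod/SRT balance for a CMAS, S = K_s·(1+k_d θ_c)/[θ_c·(Y k − k_d) − 1] = 34.4 × (1 + 0.0550 × 20.8) / [20.8 × (0.341 × 6.42 − 0.0550) − 1] = 73.75 / 43.39 = 1.700 mg/L.

S ≈ 1.70 mg/L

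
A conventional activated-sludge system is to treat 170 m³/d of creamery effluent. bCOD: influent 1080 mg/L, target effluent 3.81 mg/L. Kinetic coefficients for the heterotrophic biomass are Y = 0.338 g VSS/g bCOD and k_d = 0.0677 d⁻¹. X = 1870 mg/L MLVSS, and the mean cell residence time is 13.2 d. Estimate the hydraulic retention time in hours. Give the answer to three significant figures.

Steady-state biomass mass balance: V·X·(1 + k_d·θ_c) = Y·Q·(S₀ − S)·θ_c, so V = 0.338 × 170 × (1080 − 3.81) × 13.2 / [1870 × (1 + 0.0677 × 13.2)] = 8.16×10^5 / 3541 = 230.5 m³.
HRT = V/Q = 230.5 m³ / 170 m³·d⁻¹ = 1.356 d × 24 = 32.54 h.

τ ≈ 32.5 h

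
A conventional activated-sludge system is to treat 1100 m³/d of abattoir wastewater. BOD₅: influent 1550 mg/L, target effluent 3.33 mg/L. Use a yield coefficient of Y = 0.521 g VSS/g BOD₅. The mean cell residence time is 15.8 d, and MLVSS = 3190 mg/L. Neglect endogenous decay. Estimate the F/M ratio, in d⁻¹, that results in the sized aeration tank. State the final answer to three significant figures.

V·X = Y·Q·ΔS·θ_c gives V = 0.521 × 1100 × (1550 − 3.33) × 15.8 / 3190 = 4390 m³.
F/M = applied load / biomass = Q·S₀/(V·X) = 1100 × 1550 / (4390 × 3190) = 0.1217 d⁻¹.

F/M ≈ 0.122 d⁻¹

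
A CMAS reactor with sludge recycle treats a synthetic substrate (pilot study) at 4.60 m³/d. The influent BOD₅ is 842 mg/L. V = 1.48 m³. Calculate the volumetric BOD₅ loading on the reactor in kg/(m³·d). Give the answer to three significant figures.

Volumetric loading L_v = Q·S₀ / V = 4.60 × 842 g/m³ / 1.480 m³ = 2617 g/(m³·d) = 2.617 kg BOD₅/(m³·d).

L_v ≈ 2.62 kg BOD₅/(m³·d)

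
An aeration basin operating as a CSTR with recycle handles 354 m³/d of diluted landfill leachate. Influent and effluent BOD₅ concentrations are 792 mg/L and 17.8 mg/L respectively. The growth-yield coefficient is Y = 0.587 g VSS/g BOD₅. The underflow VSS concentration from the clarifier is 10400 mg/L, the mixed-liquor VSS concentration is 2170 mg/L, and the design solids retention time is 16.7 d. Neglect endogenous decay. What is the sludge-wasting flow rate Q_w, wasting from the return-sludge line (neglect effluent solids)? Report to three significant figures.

Biomass mass balance (decay neglected): V·X = Y·Q·(S₀ − S)·θ_c, so V = 0.587 × 354 × (792 − 17.8) × 16.7 / 2170 = 1238 m³.
Wasting from the return line (neglecting effluent solids): Q_w = V·X / (θ_c·X_r) = 1238 × 2170 / (16.7 × 10400) = 15.47 m³/d.

Q_w ≈ 15.5 m³/d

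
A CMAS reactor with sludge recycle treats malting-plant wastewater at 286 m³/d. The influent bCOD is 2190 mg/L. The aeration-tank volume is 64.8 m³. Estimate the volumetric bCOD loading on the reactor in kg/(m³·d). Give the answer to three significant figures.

L_v ≈ 9.67 kg bCOD/(m³·d)

Applied bCOD load per unit volume = Q·S₀/V = (286 × 2190/1000)/64.80 = 9.666 kg bCOD·m⁻³·d⁻¹.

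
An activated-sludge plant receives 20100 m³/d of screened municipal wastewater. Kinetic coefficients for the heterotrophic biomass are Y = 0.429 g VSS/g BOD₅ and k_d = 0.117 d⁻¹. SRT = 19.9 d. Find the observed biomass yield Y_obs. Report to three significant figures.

Y_obs ≈ 0.129 g VSS/g BOD₅

Y_obs = Y / (1 + k_d θ_c) = 0.429 / (1 + 0.117 × 19.9) = 0.429 / 3.328 = 0.1289.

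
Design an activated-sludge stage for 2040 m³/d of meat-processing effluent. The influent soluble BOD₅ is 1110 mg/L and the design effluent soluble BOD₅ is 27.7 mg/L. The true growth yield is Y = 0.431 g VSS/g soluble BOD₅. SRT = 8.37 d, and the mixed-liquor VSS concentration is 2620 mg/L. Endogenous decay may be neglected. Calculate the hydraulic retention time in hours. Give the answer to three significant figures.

τ ≈ 35.8 h

Biomass mass balance (decay neglected): V·X = Y·Q·(S₀ − S)·θ_c, so V = 0.431 × 2040 × (1110 − 27.7) × 8.37 / 2620 = 3040 m³.
Hydraulic retention time τ = V/Q = 3040 / 2040 = 1.490 d = 35.77 h.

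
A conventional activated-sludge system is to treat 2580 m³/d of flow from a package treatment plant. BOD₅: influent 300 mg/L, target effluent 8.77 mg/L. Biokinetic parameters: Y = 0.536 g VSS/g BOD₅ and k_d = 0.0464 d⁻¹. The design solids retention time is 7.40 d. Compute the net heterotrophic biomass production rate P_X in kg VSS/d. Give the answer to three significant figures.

P_X ≈ 300 kg VSS/d

Y_obs = Y / (1 + k_d θ_c) = 0.536 / (1 + 0.0464 × 7.40) = 0.536 / 1.343 = 0.3990.
Q·(S₀ − S) = 2580 × (300 − 8.77) × 10⁻³ = 751.4 kg/d removed.
Net biomass production P_X = Y_obs × Q·(S₀ − S) = 0.3990 × 751.4 = 299.8 kg VSS/d.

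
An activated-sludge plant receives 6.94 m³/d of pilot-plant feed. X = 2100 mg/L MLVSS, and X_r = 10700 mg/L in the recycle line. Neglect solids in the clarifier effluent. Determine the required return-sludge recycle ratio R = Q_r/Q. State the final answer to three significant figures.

Solids balance on the clarifier gives (1+R)X = R·X_r, so R = X/(X_r − X) = 2100 / (10700 − 2100) = 0.2442.

R ≈ 0.244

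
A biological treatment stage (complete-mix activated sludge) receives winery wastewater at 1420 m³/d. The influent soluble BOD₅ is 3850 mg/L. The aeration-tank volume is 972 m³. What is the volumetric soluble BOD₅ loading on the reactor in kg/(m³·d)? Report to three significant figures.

L_v = Q S₀ / V = 1420 × 3850 × 10⁻³ / 972.0 = 5.624 kg/(m³·d).

L_v ≈ 5.62 kg soluble BOD₅/(m³·d)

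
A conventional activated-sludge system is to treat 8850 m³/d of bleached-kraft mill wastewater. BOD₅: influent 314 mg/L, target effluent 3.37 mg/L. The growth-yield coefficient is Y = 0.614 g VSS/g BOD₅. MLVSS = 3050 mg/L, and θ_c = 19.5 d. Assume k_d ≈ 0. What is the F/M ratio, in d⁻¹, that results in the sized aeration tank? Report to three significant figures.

V·X = Y·Q·ΔS·θ_c gives V = 0.614 × 8850 × (314 − 3.37) × 19.5 / 3050 = 10792 m³.
F/M = applied load / biomass = Q·S₀/(V·X) = 8850 × 314 / (10792 × 3050) = 0.08443 d⁻¹.

F/M ≈ 0.0844 d⁻¹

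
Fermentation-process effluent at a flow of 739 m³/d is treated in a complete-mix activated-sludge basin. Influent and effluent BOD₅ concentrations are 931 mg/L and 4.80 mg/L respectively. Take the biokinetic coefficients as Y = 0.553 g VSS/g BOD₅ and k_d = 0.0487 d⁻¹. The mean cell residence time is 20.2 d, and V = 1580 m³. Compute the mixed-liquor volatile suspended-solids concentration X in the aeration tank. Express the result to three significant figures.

Solving the biomass balance for X: X = Y Q (S₀−S) θ_c / [V (1+k_d θ_c)] = 0.553 × 739 × (931 − 4.80) × 20.2 / [1580 × (1 + 0.0487 × 20.2)] = 2439 mg/L.

X ≈ 2440 mg/L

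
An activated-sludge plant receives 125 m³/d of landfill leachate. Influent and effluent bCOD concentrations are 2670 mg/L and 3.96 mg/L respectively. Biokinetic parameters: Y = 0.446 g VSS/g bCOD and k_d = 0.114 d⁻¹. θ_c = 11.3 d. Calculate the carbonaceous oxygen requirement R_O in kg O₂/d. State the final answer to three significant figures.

Observed yield with endogenous decay: Y_obs = Y / (1 + k_d·θ_c) = 0.446 / (1 + 0.114 × 11.3) = 0.446 / 2.288 = 0.1949 g VSS/g bCOD.
Q·(S₀ − S) = 125 × (2670 − 3.96) × 10⁻³ = 333.3 kg/d removed.
P_X = Y_obs·Q·(S₀ − S) = 0.1949 × 333.3 = 64.96 kg VSS/d.
R_O = Q·ΔS − 1.42 P_X = 333.3 − 92.24 = 241.0 kg O₂/d.

R_O ≈ 241 kg O₂/d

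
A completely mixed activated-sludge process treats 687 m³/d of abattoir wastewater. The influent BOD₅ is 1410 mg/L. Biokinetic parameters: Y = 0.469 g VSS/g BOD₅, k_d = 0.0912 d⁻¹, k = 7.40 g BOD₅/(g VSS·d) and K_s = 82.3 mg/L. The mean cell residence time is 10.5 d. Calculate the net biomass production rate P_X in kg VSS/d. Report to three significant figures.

P_X ≈ 231 kg VSS/d

Effluent substrate depends only on kinetics and SRT: S = K_s(1 + k_d θ_c) / [θ_c(Yk − k_d) − 1] = 82.3 × (1 + 0.0912 × 10.5) / [10.5 × (0.469 × 7.40 − 0.0912) − 1] = 161.1 / 34.48 = 4.672 mg/L.
Observed yield with endogenous decay: Y_obs = Y / (1 + k_d·θ_c) = 0.469 / (1 + 0.0912 × 10.5) = 0.469 / 1.958 = 0.2396 g VSS/g BOD₅.
ΔS = 1410 − 4.67 = 1405 mg/L, so the substrate removal rate is 687 × 1405/1000 = 965.5 kg BOD₅/d.
Biomass produced: P_X = Y_obs·Q·ΔS = 0.2396 × 965.5 ≈ 231.3 kg VSS/d.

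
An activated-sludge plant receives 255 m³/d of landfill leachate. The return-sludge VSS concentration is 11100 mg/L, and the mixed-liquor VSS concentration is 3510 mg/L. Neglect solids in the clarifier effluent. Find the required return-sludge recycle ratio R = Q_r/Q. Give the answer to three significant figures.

R ≈ 0.462

R = Q_r/Q = X/(X_r − X) = 3510 / (11100 − 3510) = 0.4625.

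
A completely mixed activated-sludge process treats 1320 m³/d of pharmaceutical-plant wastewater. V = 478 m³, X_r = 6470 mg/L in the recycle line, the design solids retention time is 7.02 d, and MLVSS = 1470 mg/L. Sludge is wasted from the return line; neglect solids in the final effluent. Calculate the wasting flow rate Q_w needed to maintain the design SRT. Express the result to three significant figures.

Q_w = (V·X)/(θ_c X_r) = 478.0 × 1470 / (7.02 × 6470) = 15.47 m³/d.

Q_w ≈ 15.5 m³/d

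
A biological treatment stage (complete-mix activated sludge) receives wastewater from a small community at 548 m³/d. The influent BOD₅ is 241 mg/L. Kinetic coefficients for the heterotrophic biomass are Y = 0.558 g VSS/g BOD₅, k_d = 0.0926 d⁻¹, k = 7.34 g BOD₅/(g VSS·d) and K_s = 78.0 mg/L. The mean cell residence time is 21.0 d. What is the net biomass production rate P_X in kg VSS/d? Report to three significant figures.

For a completely mixed reactor with recycle the Lawrence–McCarty relation gives S = K_s·(1 + k_d·θ_c) / [θ_c·(Y·k − k_d) − 1] = 78.0 × (1 + 0.0926 × 21.0) / [21.0 × (0.558 × 7.34 − 0.0926) − 1] = 229.7 / 83.07 = 2.765 mg/L.
Observed yield with endogenous decay: Y_obs = Y / (1 + k_d·θ_c) = 0.558 / (1 + 0.0926 × 21.0) = 0.558 / 2.945 = 0.1895 g VSS/g BOD₅.
Q·(S₀ − S) = 548 × (241 − 2.77) × 10⁻³ = 130.6 kg/d removed.
Net biomass production P_X = Y_obs × Q·(S₀ − S) = 0.1895 × 130.6 = 24.74 kg VSS/d.

P_X ≈ 24.7 kg VSS/d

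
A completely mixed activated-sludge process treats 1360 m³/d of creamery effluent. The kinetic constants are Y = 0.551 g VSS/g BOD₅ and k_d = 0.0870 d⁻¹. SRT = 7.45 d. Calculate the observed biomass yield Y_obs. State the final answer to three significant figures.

Y_obs ≈ 0.334 g VSS/g BOD₅

Y_obs = Y / (1 + k_d θ_c) = 0.551 / (1 + 0.0870 × 7.45) = 0.551 / 1.648 = 0.3343.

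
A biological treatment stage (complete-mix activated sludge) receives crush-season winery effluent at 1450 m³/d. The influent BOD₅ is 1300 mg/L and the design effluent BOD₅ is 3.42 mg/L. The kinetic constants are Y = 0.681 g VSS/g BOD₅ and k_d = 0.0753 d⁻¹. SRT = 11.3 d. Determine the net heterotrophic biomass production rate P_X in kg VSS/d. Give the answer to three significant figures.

P_X ≈ 692 kg VSS/d

Y_obs = Y / (1 + k_d θ_c) = 0.681 / (1 + 0.0753 × 11.3) = 0.681 / 1.851 = 0.3679.
Q·(S₀ − S) = 1450 × (1300 − 3.42) × 10⁻³ = 1880 kg/d removed.
So the net sludge growth is P_X = 0.3679 × 1880 = 691.7 kg VSS/d.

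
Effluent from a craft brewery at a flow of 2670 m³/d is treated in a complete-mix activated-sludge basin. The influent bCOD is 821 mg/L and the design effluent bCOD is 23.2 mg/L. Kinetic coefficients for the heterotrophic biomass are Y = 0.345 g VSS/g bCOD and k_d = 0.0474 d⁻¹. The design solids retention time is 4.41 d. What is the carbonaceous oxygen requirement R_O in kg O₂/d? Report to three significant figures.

R_O ≈ 1270 kg O₂/d

The observed yield is Y_obs = Y/(1 + k_d·θ_c) = 0.345 / (1 + 0.0474 × 4.41) = 0.345 / 1.209 = 0.2854 g VSS per g bCOD removed.
Mass of bCOD removed per day: Q(S₀ − S) = 2670 × 797.8 g/m³ = 2130 kg/d.
Net sludge production P_X = 0.2854 × 2130 = 607.8 kg VSS/d.
R_O = Q·ΔS − 1.42 P_X = 2130 − 863.1 = 1267 kg O₂/d.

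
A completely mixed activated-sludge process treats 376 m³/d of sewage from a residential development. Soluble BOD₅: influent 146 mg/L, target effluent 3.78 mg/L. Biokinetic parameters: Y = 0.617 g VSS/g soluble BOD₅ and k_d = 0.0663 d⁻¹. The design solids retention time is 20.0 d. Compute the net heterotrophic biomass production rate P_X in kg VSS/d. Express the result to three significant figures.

Correct the yield for decay: Y_obs = Y/(1 + k_d θ_c) = 0.617 / (1 + 0.0663 × 20.0) = 0.617 / 2.326 = 0.2653.
Mass of soluble BOD₅ removed per day: Q(S₀ − S) = 376 × 142.2 g/m³ = 53.47 kg/d.
Net biomass production P_X = Y_obs × Q·(S₀ − S) = 0.2653 × 53.47 = 14.18 kg VSS/d.

P_X ≈ 14.2 kg VSS/d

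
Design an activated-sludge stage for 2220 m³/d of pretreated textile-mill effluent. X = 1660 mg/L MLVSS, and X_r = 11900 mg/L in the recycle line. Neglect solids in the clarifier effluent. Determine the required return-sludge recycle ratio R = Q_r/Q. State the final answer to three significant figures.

R ≈ 0.162

R = Q_r/Q = X/(X_r − X) = 1660 / (11900 − 1660) = 0.1621.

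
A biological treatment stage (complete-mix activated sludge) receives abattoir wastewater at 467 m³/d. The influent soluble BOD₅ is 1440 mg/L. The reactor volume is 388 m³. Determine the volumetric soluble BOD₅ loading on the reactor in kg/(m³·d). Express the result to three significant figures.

L_v = Q S₀ / V = 467 × 1440 × 10⁻³ / 388.0 = 1.733 kg/(m³·d).

L_v ≈ 1.73 kg soluble BOD₅/(m³·d)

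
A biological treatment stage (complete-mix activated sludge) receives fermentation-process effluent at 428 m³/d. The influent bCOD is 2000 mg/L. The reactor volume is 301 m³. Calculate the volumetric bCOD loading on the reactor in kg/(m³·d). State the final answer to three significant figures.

L_v ≈ 2.84 kg bCOD/(m³·d)

Volumetric loading L_v = Q·S₀ / V = 428 × 2000 g/m³ / 301.0 m³ = 2844 g/(m³·d) = 2.844 kg bCOD/(m³·d).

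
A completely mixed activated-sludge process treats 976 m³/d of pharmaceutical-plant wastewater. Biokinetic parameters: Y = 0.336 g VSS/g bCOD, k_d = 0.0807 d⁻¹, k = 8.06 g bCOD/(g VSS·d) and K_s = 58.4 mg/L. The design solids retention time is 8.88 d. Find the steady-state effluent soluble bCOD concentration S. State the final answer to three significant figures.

S ≈ 4.49 mg/L

From the Monod/SRT balance for a CMAS, S = K_s·(1+k_d θ_c)/[θ_c·(Y k − k_d) − 1] = 58.4 × (1 + 0.0807 × 8.88) / [8.88 × (0.336 × 8.06 − 0.0807) − 1] = 100.3 / 22.33 = 4.489 mg/L.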